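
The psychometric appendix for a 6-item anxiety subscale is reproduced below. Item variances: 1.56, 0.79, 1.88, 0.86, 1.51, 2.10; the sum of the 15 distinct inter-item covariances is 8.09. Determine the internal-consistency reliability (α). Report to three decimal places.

α = 0.780

Σσ²ᵢ = 1.56 + 0.79 + 1.88 + 0.86 + 1.51 + 2.10 = 8.70
Sum of distinct covariances = 8.09
σ²_T = Σσ²ᵢ + 2·Σcov = 8.70 + 2 × 8.09 = 24.88
α = (6/5)·(1 − 8.70/24.88) = 0.780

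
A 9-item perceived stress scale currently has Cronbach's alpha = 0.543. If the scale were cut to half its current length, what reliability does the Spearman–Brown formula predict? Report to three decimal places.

predicted reliability = 0.373

Length factor m = 1/2
α' = m·α / (1 − (1−m)·α)
   = 1/2 × 0.543 / (1 − (1 − 1/2) × 0.543)
   = 0.2715 / 0.7285 = 0.373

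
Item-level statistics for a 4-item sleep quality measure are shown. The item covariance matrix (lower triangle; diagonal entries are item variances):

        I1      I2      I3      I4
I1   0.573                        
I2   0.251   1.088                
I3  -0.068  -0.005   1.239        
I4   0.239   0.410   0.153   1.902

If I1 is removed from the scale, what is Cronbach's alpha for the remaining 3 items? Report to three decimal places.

Remaining items: I2, I3, I4 (k = 3).
ΣVar(i) = 1.088 + 1.239 + 1.902 = 4.229
σ²_total = 4.229 + 2 × 0.558 = 5.345
α (item deleted) = (3/2)·(1 − 4.229/5.345) = 0.313

α = 0.313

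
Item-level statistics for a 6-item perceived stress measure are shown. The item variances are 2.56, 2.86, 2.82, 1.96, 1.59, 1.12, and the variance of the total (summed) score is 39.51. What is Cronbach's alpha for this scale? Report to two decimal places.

sum of item variances = 2.56 + 2.86 + 2.82 + 1.96 + 1.59 + 1.12 = 12.91
α = (k/(k−1))·(1 − sum of item variances/Var(T)) = (6/5)·(1 − 12.91/39.51) = 0.81

Cronbach's alpha = 0.81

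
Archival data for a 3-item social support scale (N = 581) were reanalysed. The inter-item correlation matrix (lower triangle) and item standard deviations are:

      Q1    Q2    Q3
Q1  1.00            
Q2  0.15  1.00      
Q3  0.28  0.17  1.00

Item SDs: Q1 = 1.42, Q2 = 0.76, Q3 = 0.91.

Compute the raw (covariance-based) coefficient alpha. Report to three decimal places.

α = 0.409

Σσ²ᵢ = 1.42² + 0.76² + 0.91² = 3.4221
Covariances σ_ij = r_ij · s_i · s_j:
  σ(Q1,Q2) = 0.15 × 1.42 × 0.76 = 0.1619
  σ(Q1,Q3) = 0.28 × 1.42 × 0.91 = 0.3618
  σ(Q2,Q3) = 0.17 × 0.76 × 0.91 = 0.1176
σ²_T = Σσ²ᵢ + 2·Σσ_ij = 3.4221 + 2 × 0.6413 = 4.7047
α = (3/2)·(1 − 3.4221/4.7047) = 0.409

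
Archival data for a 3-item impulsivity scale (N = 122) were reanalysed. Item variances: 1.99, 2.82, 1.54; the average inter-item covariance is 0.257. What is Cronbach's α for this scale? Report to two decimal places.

Cronbach's α = 0.29

ΣVar(i) = 1.99 + 2.82 + 1.54 = 6.35
Sum of the 3 distinct covariances = 3 × 0.257 = 0.771
σ²_total = ΣVar(i) + 2·Σcov = 6.35 + 2 × 0.771 = 7.892
α = (3/2)·(1 − 6.35/7.892) = 0.29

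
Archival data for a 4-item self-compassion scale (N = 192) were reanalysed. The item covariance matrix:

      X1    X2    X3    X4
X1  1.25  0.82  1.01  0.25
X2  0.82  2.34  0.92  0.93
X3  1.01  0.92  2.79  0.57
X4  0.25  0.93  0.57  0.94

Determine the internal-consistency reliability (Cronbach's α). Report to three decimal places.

ΣVar(i) = 1.25 + 2.34 + 2.79 + 0.94 = 7.32
Sum of off-diagonal covariances = 4.50
total variance = 7.32 + 2 × 4.50 = 16.32
α = (k/(k−1))·(1 − ΣVar(i)/total variance) = (4/3)·(1 − 7.32/16.32) = 0.735

α = 0.735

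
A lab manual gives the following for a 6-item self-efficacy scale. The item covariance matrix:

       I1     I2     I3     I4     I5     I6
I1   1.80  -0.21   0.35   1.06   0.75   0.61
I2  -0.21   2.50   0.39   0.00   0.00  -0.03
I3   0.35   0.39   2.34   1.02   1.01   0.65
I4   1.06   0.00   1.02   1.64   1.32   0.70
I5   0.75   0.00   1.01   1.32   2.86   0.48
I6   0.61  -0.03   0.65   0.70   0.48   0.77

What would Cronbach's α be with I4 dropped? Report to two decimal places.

Remaining items: I1, I2, I3, I5, I6 (k = 5).
Σσ²ᵢ = 1.80 + 2.50 + 2.34 + 2.86 + 0.77 = 10.27
σ²_total = 10.27 + 2 × 4.00 = 18.27
α (item deleted) = (5/4)·(1 − 10.27/18.27) = 0.55

α = 0.55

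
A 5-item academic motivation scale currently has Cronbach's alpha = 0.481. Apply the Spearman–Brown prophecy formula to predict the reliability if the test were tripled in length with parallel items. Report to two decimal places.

Length factor m = 3
α' = m·α / (1 + (m−1)·α)
   = 3 × 0.481 / (1 + (3 − 1) × 0.481)
   = 1.4430 / 1.9620 = 0.74

predicted reliability = 0.74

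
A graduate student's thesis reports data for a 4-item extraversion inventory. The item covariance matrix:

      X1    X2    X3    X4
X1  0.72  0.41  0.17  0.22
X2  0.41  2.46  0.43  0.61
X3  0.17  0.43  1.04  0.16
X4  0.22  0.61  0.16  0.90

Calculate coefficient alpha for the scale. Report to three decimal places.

coefficient alpha = 0.585

Σσ²ᵢ = 0.72 + 2.46 + 1.04 + 0.90 = 5.12
Σ_{i<j} σ_ij = 2.00
Var(T) = 5.12 + 2 × 2.00 = 9.12
α = (k/(k−1))·(1 − Σσ²ᵢ/Var(T)) = (4/3)·(1 − 5.12/9.12) = 0.585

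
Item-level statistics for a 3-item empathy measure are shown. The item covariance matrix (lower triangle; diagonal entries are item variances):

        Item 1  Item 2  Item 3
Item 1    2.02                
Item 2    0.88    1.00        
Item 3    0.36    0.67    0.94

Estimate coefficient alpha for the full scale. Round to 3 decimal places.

Σσ²ᵢ = 2.02 + 1.00 + 0.94 = 3.96
Sum of the distinct covariances = 1.91
σ²_T = 3.96 + 2 × 1.91 = 7.78
α = (k/(k−1))·(1 − Σσ²ᵢ/σ²_T) = (3/2)·(1 − 3.96/7.78) = 0.737

coefficient alpha = 0.737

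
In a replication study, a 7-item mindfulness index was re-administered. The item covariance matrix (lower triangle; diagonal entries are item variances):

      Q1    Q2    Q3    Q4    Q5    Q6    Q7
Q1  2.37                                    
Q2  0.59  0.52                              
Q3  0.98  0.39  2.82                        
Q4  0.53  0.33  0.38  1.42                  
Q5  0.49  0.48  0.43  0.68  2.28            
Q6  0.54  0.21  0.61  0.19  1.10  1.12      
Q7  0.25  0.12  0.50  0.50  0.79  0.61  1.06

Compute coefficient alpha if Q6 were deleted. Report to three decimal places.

α = 0.704

Remaining items: Q1, Q2, Q3, Q4, Q5, Q7 (k = 6).
sum of item variances = 2.37 + 0.52 + 2.82 + 1.42 + 2.28 + 1.06 = 10.47
σ²_total = 10.47 + 2 × 7.44 = 25.35
α (item deleted) = (6/5)·(1 − 10.47/25.35) = 0.704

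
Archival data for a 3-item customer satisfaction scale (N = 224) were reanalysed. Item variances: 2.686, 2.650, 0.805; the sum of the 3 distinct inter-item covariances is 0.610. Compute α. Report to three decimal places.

α = 0.249

sum of item variances = 2.686 + 2.650 + 0.805 = 6.141
Sum of distinct covariances = 0.610
Var(T) = sum of item variances + 2·Σcov = 6.141 + 2 × 0.610 = 7.361
α = (3/2)·(1 − 6.141/7.361) = 0.249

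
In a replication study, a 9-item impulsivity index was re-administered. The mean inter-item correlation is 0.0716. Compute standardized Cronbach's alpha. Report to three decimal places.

Standardized α = k·r̄ / (1 + (k−1)·r̄) = 9 × 0.0716 / (1 + 8 × 0.0716)
  = 0.6444 / 1.5728 = 0.410

standardized Cronbach's alpha = 0.410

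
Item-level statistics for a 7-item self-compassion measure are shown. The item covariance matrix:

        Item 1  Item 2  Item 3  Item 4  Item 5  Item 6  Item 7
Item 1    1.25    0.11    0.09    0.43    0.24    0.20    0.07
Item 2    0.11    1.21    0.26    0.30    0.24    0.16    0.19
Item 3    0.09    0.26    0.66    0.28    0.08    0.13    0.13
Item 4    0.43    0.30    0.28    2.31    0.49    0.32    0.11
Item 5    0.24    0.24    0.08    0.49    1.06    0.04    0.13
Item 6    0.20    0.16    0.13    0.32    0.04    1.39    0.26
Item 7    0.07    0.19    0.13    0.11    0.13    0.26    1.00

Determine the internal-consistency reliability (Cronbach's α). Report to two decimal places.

Cronbach's α = 0.57

sum of item variances = 1.25 + 1.21 + 0.66 + 2.31 + 1.06 + 1.39 + 1.00 = 8.88
Sum of off-diagonal covariances = 4.26
Var(T) = 8.88 + 2 × 4.26 = 17.40
α = (k/(k−1))·(1 − sum of item variances/Var(T)) = (7/6)·(1 − 8.88/17.40) = 0.57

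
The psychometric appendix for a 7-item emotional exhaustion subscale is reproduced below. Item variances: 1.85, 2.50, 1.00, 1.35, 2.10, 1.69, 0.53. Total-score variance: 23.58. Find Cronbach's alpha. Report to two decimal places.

sum of item variances = 1.85 + 2.50 + 1.00 + 1.35 + 2.10 + 1.69 + 0.53 = 11.02
α = (k/(k−1))·(1 − sum of item variances/Var(T)) = (7/6)·(1 − 11.02/23.58) = 0.62

α = 0.62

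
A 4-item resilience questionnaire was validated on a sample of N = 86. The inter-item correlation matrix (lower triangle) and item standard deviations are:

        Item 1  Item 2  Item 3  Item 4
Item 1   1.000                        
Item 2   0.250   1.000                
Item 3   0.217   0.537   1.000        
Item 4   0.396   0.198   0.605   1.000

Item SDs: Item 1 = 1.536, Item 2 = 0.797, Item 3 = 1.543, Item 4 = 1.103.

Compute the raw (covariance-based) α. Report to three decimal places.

α = 0.673

Σσ²ᵢ = 1.536² + 0.797² + 1.543² + 1.103² = 6.5920
Covariances σ_ij = r_ij · s_i · s_j:
  σ(Item 1,Item 2) = 0.250 × 1.536 × 0.797 = 0.3060
  σ(Item 1,Item 3) = 0.217 × 1.536 × 1.543 = 0.5143
  σ(Item 1,Item 4) = 0.396 × 1.536 × 1.103 = 0.6709
  σ(Item 2,Item 3) = 0.537 × 0.797 × 1.543 = 0.6604
  σ(Item 2,Item 4) = 0.198 × 0.797 × 1.103 = 0.1741
  σ(Item 3,Item 4) = 0.605 × 1.543 × 1.103 = 1.0297
σ²_T = Σσ²ᵢ + 2·Σσ_ij = 6.5920 + 2 × 3.3554 = 13.3028
α = (4/3)·(1 − 6.5920/13.3028) = 0.673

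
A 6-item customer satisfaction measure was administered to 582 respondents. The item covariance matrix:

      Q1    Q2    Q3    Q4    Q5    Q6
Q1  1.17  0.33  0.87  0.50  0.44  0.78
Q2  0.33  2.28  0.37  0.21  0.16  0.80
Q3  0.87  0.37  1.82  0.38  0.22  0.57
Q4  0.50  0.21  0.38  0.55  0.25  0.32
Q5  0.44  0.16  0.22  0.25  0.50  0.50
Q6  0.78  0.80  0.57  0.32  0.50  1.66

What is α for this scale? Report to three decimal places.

Σσ²ᵢ = 1.17 + 2.28 + 1.82 + 0.55 + 0.50 + 1.66 = 7.98
Σ_{i<j} σ_ij = 6.70
total variance = 7.98 + 2 × 6.70 = 21.38
α = (k/(k−1))·(1 − Σσ²ᵢ/total variance) = (6/5)·(1 − 7.98/21.38) = 0.752

α = 0.752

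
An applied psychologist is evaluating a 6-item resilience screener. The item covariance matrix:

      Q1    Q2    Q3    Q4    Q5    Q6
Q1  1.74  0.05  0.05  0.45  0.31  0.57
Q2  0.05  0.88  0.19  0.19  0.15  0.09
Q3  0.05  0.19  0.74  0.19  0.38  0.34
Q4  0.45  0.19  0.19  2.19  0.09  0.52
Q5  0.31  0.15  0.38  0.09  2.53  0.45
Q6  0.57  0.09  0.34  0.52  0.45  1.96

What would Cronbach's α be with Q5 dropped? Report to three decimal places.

α = 0.516

Remaining items: Q1, Q2, Q3, Q4, Q6 (k = 5).
Σσᵢ² = 1.74 + 0.88 + 0.74 + 2.19 + 1.96 = 7.51
Var(T) = 7.51 + 2 × 2.64 = 12.79
α (item deleted) = (5/4)·(1 − 7.51/12.79) = 0.516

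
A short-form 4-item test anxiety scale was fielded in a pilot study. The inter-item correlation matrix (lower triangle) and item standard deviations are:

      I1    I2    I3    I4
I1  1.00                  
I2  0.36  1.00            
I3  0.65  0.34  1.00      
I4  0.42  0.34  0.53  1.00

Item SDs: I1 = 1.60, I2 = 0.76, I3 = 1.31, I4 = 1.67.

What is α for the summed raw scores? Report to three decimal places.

α = 0.746

Σσ²ᵢ = 1.60² + 0.76² + 1.31² + 1.67² = 7.6426
Covariances σ_ij = r_ij · s_i · s_j:
  σ(I1,I2) = 0.36 × 1.60 × 0.76 = 0.4378
  σ(I1,I3) = 0.65 × 1.60 × 1.31 = 1.3624
  σ(I1,I4) = 0.42 × 1.60 × 1.67 = 1.1222
  σ(I2,I3) = 0.34 × 0.76 × 1.31 = 0.3385
  σ(I2,I4) = 0.34 × 0.76 × 1.67 = 0.4315
  σ(I3,I4) = 0.53 × 1.31 × 1.67 = 1.1595
σ²_T = Σσ²ᵢ + 2·Σσ_ij = 7.6426 + 2 × 4.8519 = 17.3464
α = (4/3)·(1 − 7.6426/17.3464) = 0.746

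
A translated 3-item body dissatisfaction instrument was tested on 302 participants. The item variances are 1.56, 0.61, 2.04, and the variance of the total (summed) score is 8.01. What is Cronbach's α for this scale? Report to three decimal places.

α = 0.712

ΣVar(i) = 1.56 + 0.61 + 2.04 = 4.21
α = (k/(k−1))·(1 − ΣVar(i)/total variance) = (3/2)·(1 − 4.21/8.01) = 0.712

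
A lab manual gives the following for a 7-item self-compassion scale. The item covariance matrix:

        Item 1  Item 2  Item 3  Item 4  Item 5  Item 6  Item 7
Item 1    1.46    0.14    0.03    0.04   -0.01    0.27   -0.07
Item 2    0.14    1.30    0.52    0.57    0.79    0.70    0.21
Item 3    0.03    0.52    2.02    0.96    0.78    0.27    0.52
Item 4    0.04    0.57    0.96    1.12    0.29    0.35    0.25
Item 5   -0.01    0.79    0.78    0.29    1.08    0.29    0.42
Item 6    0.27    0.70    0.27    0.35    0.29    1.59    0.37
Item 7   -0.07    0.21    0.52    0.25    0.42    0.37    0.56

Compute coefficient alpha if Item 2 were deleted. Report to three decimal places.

Remaining items: Item 1, Item 3, Item 4, Item 5, Item 6, Item 7 (k = 6).
ΣVar(i) = 1.46 + 2.02 + 1.12 + 1.08 + 1.59 + 0.56 = 7.83
σ²_T = 7.83 + 2 × 4.76 = 17.35
α (item deleted) = (6/5)·(1 − 7.83/17.35) = 0.658

coefficient alpha = 0.658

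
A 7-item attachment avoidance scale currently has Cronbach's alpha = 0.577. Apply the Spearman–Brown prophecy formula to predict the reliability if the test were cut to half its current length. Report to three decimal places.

predicted reliability = 0.405

Length factor m = 1/2
α' = m·α / (1 − (1−m)·α)
   = 1/2 × 0.577 / (1 − (1 − 1/2) × 0.577)
   = 0.2885 / 0.7115 = 0.405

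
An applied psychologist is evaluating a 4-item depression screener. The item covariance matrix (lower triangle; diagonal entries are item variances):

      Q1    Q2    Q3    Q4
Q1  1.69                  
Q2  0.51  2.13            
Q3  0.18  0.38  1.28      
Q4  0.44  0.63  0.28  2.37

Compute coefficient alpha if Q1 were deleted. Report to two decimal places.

α = 0.46

Remaining items: Q2, Q3, Q4 (k = 3).
sum of item variances = 2.13 + 1.28 + 2.37 = 5.78
Var(T) = 5.78 + 2 × 1.29 = 8.36
α (item deleted) = (3/2)·(1 − 5.78/8.36) = 0.46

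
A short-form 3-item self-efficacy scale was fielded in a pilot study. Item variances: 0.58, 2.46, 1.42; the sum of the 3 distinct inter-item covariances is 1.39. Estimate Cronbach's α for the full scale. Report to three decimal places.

sum of item variances = 0.58 + 2.46 + 1.42 = 4.46
Sum of distinct covariances = 1.39
σ²_T = sum of item variances + 2·Σcov = 4.46 + 2 × 1.39 = 7.24
α = (3/2)·(1 − 4.46/7.24) = 0.576

α = 0.576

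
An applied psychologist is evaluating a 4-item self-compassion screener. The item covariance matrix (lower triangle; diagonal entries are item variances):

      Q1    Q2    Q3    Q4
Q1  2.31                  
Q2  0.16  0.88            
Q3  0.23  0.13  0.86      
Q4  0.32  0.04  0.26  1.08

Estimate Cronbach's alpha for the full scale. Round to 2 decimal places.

ΣVar(i) = 2.31 + 0.88 + 0.86 + 1.08 = 5.13
Sum of off-diagonal covariances = 1.14
total variance = 5.13 + 2 × 1.14 = 7.41
α = (k/(k−1))·(1 − ΣVar(i)/total variance) = (4/3)·(1 − 5.13/7.41) = 0.41

α = 0.41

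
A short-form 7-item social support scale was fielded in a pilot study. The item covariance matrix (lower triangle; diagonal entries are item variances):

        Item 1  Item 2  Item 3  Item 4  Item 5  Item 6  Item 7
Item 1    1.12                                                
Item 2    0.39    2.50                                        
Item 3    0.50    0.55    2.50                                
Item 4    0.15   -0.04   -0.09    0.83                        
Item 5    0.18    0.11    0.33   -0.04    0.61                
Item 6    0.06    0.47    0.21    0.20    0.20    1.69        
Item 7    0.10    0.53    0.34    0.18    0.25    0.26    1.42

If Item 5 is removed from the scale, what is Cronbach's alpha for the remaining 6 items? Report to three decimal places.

Remaining items: Item 1, Item 2, Item 3, Item 4, Item 6, Item 7 (k = 6).
ΣVar(i) = 1.12 + 2.50 + 2.50 + 0.83 + 1.69 + 1.42 = 10.06
σ²_T = 10.06 + 2 × 3.81 = 17.68
α (item deleted) = (6/5)·(1 − 10.06/17.68) = 0.517

Cronbach's alpha = 0.517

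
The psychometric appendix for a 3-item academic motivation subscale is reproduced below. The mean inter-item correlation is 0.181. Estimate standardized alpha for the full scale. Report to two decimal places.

Standardized α = k·r̄ / (1 + (k−1)·r̄) = 3 × 0.181 / (1 + 2 × 0.181)
  = 0.5430 / 1.3620 = 0.40

α = 0.40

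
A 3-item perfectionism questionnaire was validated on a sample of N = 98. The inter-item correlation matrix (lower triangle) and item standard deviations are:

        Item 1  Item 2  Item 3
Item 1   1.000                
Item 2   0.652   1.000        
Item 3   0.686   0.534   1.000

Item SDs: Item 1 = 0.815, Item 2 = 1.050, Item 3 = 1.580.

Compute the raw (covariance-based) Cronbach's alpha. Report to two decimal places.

Σσ²ᵢ = 0.815² + 1.050² + 1.580² = 4.2631
Covariances σ_ij = r_ij · s_i · s_j:
  σ(Item 1,Item 2) = 0.652 × 0.815 × 1.050 = 0.5579
  σ(Item 1,Item 3) = 0.686 × 0.815 × 1.580 = 0.8834
  σ(Item 2,Item 3) = 0.534 × 1.050 × 1.580 = 0.8859
σ²_T = Σσ²ᵢ + 2·Σσ_ij = 4.2631 + 2 × 2.3272 = 8.9175
α = (3/2)·(1 − 4.2631/8.9175) = 0.78

Cronbach's alpha = 0.78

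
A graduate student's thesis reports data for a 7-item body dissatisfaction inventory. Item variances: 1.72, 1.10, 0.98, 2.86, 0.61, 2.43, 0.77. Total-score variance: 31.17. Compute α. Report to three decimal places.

α = 0.775

ΣVar(i) = 1.72 + 1.10 + 0.98 + 2.86 + 0.61 + 2.43 + 0.77 = 10.47
α = (k/(k−1))·(1 − ΣVar(i)/σ²_T) = (7/6)·(1 − 10.47/31.17) = 0.775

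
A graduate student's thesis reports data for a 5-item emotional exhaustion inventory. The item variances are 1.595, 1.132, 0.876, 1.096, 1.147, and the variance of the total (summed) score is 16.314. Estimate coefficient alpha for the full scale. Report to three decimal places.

ΣVar(i) = 1.595 + 1.132 + 0.876 + 1.096 + 1.147 = 5.846
α = (k/(k−1))·(1 − ΣVar(i)/Var(T)) = (5/4)·(1 − 5.846/16.314) = 0.802

coefficient alpha = 0.802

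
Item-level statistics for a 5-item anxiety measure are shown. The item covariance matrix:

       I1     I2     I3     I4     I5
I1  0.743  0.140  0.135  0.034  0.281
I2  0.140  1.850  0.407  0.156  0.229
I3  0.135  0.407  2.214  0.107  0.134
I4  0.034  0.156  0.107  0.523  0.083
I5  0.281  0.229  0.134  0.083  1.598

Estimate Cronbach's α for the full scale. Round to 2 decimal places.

Σσ²ᵢ = 0.743 + 1.850 + 2.214 + 0.523 + 1.598 = 6.928
Σ_{i<j} σ_ij = 1.706
σ²_total = 6.928 + 2 × 1.706 = 10.340
α = (k/(k−1))·(1 − Σσ²ᵢ/σ²_total) = (5/4)·(1 − 6.928/10.340) = 0.41

Cronbach's α = 0.41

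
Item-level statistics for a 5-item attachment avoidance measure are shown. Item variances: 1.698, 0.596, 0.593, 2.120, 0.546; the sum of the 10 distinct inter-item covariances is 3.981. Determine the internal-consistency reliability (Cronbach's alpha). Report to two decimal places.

Cronbach's alpha = 0.74

Σσᵢ² = 1.698 + 0.596 + 0.593 + 2.120 + 0.546 = 5.553
Sum of distinct covariances = 3.981
σ²_T = Σσᵢ² + 2·Σcov = 5.553 + 2 × 3.981 = 13.515
α = (5/4)·(1 − 5.553/13.515) = 0.74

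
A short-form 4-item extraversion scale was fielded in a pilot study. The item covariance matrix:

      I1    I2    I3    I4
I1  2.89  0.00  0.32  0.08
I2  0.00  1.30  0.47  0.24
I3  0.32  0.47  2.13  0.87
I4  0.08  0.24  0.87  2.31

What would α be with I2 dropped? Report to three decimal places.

α = 0.386

Remaining items: I1, I3, I4 (k = 3).
Σσᵢ² = 2.89 + 2.13 + 2.31 = 7.33
σ²_T = 7.33 + 2 × 1.27 = 9.87
α (item deleted) = (3/2)·(1 − 7.33/9.87) = 0.386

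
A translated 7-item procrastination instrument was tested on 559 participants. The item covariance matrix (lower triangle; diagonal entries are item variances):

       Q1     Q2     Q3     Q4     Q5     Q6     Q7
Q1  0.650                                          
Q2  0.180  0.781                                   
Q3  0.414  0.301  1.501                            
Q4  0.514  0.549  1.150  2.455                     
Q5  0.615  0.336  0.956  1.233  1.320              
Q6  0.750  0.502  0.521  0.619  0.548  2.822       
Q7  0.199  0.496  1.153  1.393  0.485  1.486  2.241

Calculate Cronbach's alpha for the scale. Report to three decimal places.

Cronbach's alpha = 0.828

Σσᵢ² = 0.650 + 0.781 + 1.501 + 2.455 + 1.320 + 2.822 + 2.241 = 11.770
Σ_{i<j} σ_ij = 14.400
σ²_total = 11.770 + 2 × 14.400 = 40.570
α = (k/(k−1))·(1 − Σσᵢ²/σ²_total) = (7/6)·(1 − 11.770/40.570) = 0.828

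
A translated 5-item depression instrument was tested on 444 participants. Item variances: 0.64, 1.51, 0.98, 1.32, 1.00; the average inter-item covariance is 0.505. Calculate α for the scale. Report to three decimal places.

ΣVar(i) = 0.64 + 1.51 + 0.98 + 1.32 + 1.00 = 5.45
Sum of the 10 distinct covariances = 10 × 0.505 = 5.050
σ²_T = ΣVar(i) + 2·Σcov = 5.45 + 2 × 5.050 = 15.550
α = (5/4)·(1 − 5.45/15.550) = 0.812

α = 0.812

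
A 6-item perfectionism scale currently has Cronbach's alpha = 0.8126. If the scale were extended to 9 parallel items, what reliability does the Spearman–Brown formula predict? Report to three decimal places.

Length factor m = 9/6 = 1.5000
α' = m·α / (1 + (m−1)·α)
   = 9/6 × 0.8126 / (1 + (9/6 − 1) × 0.8126)
   = 1.2189 / 1.4063 = 0.867

predicted reliability = 0.867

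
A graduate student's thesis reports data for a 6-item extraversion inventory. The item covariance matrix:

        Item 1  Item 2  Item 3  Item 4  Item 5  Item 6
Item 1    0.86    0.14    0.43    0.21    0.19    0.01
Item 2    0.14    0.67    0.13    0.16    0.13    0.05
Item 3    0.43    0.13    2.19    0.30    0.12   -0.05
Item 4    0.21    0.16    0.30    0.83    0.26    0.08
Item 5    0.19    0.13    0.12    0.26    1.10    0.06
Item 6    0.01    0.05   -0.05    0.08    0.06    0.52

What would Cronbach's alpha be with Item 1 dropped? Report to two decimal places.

α = 0.40

Remaining items: Item 2, Item 3, Item 4, Item 5, Item 6 (k = 5).
ΣVar(i) = 0.67 + 2.19 + 0.83 + 1.10 + 0.52 = 5.31
σ²_T = 5.31 + 2 × 1.24 = 7.79
α (item deleted) = (5/4)·(1 − 5.31/7.79) = 0.40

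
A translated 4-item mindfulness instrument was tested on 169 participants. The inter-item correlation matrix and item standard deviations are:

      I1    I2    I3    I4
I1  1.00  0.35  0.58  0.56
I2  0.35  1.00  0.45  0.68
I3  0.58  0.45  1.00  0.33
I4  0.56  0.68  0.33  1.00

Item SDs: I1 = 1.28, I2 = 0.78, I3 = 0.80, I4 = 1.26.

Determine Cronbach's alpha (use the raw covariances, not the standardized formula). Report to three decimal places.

Σσ²ᵢ = 1.28² + 0.78² + 0.80² + 1.26² = 4.4744
Covariances σ_ij = r_ij · s_i · s_j:
  σ(I1,I2) = 0.35 × 1.28 × 0.78 = 0.3494
  σ(I1,I3) = 0.58 × 1.28 × 0.80 = 0.5939
  σ(I1,I4) = 0.56 × 1.28 × 1.26 = 0.9032
  σ(I2,I3) = 0.45 × 0.78 × 0.80 = 0.2808
  σ(I2,I4) = 0.68 × 0.78 × 1.26 = 0.6683
  σ(I3,I4) = 0.33 × 0.80 × 1.26 = 0.3326
σ²_T = Σσ²ᵢ + 2·Σσ_ij = 4.4744 + 2 × 3.1282 = 10.7308
α = (4/3)·(1 − 4.4744/10.7308) = 0.777

α = 0.777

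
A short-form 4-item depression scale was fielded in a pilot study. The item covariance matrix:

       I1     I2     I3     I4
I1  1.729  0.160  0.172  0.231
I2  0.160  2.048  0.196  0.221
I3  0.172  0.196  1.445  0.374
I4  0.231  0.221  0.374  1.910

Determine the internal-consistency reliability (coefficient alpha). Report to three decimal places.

ΣVar(i) = 1.729 + 2.048 + 1.445 + 1.910 = 7.132
Σ_{i<j} σ_ij = 1.354
σ²_total = 7.132 + 2 × 1.354 = 9.840
α = (k/(k−1))·(1 − ΣVar(i)/σ²_total) = (4/3)·(1 − 7.132/9.840) = 0.367

α = 0.367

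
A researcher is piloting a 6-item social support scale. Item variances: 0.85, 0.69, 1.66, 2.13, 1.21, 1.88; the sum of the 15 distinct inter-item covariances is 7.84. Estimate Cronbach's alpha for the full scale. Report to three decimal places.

Cronbach's alpha = 0.781

Σσᵢ² = 0.85 + 0.69 + 1.66 + 2.13 + 1.21 + 1.88 = 8.42
Sum of distinct covariances = 7.84
Var(T) = Σσᵢ² + 2·Σcov = 8.42 + 2 × 7.84 = 24.10
α = (6/5)·(1 − 8.42/24.10) = 0.781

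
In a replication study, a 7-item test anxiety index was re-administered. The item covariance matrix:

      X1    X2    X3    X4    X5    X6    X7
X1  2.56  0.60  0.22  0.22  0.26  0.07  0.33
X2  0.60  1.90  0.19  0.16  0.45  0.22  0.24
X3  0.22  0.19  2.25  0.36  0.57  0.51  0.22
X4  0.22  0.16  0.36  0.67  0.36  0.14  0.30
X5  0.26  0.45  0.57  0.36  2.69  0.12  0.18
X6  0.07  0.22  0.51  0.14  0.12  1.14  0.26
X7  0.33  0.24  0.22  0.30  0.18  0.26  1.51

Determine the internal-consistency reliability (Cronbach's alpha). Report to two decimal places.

Cronbach's alpha = 0.57

sum of item variances = 2.56 + 1.90 + 2.25 + 0.67 + 2.69 + 1.14 + 1.51 = 12.72
Sum of off-diagonal covariances = 5.98
total variance = 12.72 + 2 × 5.98 = 24.68
α = (k/(k−1))·(1 − sum of item variances/total variance) = (7/6)·(1 − 12.72/24.68) = 0.57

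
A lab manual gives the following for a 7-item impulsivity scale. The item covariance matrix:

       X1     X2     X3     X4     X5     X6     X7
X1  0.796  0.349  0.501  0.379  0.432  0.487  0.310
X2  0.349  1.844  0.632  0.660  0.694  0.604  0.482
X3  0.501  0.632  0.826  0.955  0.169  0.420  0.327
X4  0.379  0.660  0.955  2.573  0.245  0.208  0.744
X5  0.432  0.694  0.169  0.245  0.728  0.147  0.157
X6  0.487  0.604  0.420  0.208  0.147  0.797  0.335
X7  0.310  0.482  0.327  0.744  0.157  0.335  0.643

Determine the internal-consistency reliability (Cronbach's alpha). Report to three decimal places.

ΣVar(i) = 0.796 + 1.844 + 0.826 + 2.573 + 0.728 + 0.797 + 0.643 = 8.207
Σ_{i<j} σ_ij = 9.237
σ²_total = 8.207 + 2 × 9.237 = 26.681
α = (k/(k−1))·(1 − ΣVar(i)/σ²_total) = (7/6)·(1 − 8.207/26.681) = 0.808

Cronbach's alpha = 0.808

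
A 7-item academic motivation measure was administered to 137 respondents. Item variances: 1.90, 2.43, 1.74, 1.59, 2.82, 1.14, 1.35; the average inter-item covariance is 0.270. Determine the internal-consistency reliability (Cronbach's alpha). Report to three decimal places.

α = 0.544

Σσ²ᵢ = 1.90 + 2.43 + 1.74 + 1.59 + 2.82 + 1.14 + 1.35 = 12.97
Sum of the 21 distinct covariances = 21 × 0.270 = 5.670
σ²_total = Σσ²ᵢ + 2·Σcov = 12.97 + 2 × 5.670 = 24.310
α = (7/6)·(1 − 12.97/24.310) = 0.544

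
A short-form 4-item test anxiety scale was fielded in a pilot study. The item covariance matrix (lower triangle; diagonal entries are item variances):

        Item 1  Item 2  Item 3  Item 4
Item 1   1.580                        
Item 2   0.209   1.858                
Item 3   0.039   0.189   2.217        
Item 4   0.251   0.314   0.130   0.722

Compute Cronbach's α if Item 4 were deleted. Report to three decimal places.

Cronbach's α = 0.201

Remaining items: Item 1, Item 2, Item 3 (k = 3).
sum of item variances = 1.580 + 1.858 + 2.217 = 5.655
total variance = 5.655 + 2 × 0.437 = 6.529
α (item deleted) = (3/2)·(1 − 5.655/6.529) = 0.201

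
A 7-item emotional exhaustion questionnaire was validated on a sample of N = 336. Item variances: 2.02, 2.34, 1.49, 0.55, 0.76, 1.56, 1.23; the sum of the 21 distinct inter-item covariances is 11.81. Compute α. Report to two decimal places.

ΣVar(i) = 2.02 + 2.34 + 1.49 + 0.55 + 0.76 + 1.56 + 1.23 = 9.95
Sum of distinct covariances = 11.81
total variance = ΣVar(i) + 2·Σcov = 9.95 + 2 × 11.81 = 33.57
α = (7/6)·(1 − 9.95/33.57) = 0.82

α = 0.82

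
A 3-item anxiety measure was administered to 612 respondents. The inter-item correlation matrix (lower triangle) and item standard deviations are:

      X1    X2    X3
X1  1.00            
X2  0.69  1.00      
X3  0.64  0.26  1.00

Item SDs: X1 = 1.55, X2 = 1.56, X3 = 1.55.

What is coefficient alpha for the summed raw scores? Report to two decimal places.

coefficient alpha = 0.77

Σσ²ᵢ = 1.55² + 1.56² + 1.55² = 7.2386
Covariances σ_ij = r_ij · s_i · s_j:
  σ(X1,X2) = 0.69 × 1.55 × 1.56 = 1.6684
  σ(X1,X3) = 0.64 × 1.55 × 1.55 = 1.5376
  σ(X2,X3) = 0.26 × 1.56 × 1.55 = 0.6287
σ²_T = Σσ²ᵢ + 2·Σσ_ij = 7.2386 + 2 × 3.8347 = 14.9080
α = (3/2)·(1 − 7.2386/14.9080) = 0.77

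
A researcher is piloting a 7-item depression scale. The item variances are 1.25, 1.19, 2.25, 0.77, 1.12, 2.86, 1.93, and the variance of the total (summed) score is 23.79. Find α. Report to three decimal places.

ΣVar(i) = 1.25 + 1.19 + 2.25 + 0.77 + 1.12 + 2.86 + 1.93 = 11.37
α = (k/(k−1))·(1 − ΣVar(i)/total variance) = (7/6)·(1 − 11.37/23.79) = 0.609

α = 0.609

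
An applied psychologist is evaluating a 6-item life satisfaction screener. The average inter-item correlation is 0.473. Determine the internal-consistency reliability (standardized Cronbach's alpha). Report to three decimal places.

standardized Cronbach's alpha = 0.843

Standardized α = k·r̄ / (1 + (k−1)·r̄) = 6 × 0.473 / (1 + 5 × 0.473)
  = 2.8380 / 3.3650 = 0.843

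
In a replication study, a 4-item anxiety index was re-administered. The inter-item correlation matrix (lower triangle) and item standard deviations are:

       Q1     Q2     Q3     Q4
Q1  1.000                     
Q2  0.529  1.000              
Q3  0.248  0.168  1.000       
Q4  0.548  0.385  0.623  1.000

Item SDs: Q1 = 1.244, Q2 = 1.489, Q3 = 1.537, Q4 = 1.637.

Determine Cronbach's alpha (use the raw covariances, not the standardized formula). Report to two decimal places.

Cronbach's alpha = 0.74

Σσ²ᵢ = 1.244² + 1.489² + 1.537² + 1.637² = 8.8068
Covariances σ_ij = r_ij · s_i · s_j:
  σ(Q1,Q2) = 0.529 × 1.244 × 1.489 = 0.9799
  σ(Q1,Q3) = 0.248 × 1.244 × 1.537 = 0.4742
  σ(Q1,Q4) = 0.548 × 1.244 × 1.637 = 1.1160
  σ(Q2,Q3) = 0.168 × 1.489 × 1.537 = 0.3845
  σ(Q2,Q4) = 0.385 × 1.489 × 1.637 = 0.9384
  σ(Q3,Q4) = 0.623 × 1.537 × 1.637 = 1.5675
σ²_T = Σσ²ᵢ + 2·Σσ_ij = 8.8068 + 2 × 5.4605 = 19.7278
α = (4/3)·(1 − 8.8068/19.7278) = 0.74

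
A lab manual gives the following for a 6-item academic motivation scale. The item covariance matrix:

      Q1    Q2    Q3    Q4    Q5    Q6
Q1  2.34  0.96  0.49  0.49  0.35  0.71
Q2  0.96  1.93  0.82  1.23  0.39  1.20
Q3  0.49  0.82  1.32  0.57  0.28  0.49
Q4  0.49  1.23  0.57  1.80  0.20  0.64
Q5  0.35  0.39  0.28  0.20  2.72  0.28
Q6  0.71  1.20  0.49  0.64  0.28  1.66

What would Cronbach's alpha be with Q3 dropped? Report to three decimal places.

α = 0.691

Remaining items: Q1, Q2, Q4, Q5, Q6 (k = 5).
Σσ²ᵢ = 2.34 + 1.93 + 1.80 + 2.72 + 1.66 = 10.45
Var(T) = 10.45 + 2 × 6.45 = 23.35
α (item deleted) = (5/4)·(1 − 10.45/23.35) = 0.691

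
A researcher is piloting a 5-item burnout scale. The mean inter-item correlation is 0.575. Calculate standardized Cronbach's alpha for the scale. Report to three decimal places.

standardized Cronbach's alpha = 0.871

Standardized α = k·r̄ / (1 + (k−1)·r̄) = 5 × 0.575 / (1 + 4 × 0.575)
  = 2.8750 / 3.3000 = 0.871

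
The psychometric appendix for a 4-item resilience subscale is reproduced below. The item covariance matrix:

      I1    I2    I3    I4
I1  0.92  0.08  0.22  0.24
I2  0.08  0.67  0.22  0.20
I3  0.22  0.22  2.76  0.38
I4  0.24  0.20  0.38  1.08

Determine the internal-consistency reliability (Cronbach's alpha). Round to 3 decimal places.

α = 0.441

ΣVar(i) = 0.92 + 0.67 + 2.76 + 1.08 = 5.43
Sum of off-diagonal covariances = 1.34
total variance = 5.43 + 2 × 1.34 = 8.11
α = (k/(k−1))·(1 − ΣVar(i)/total variance) = (4/3)·(1 − 5.43/8.11) = 0.441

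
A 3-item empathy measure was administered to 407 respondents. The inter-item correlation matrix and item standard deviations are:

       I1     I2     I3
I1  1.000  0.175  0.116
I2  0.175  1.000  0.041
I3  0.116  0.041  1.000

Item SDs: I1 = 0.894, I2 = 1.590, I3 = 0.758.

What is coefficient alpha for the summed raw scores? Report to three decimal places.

Σσ²ᵢ = 0.894² + 1.590² + 0.758² = 3.9019
Covariances σ_ij = r_ij · s_i · s_j:
  σ(I1,I2) = 0.175 × 0.894 × 1.590 = 0.2488
  σ(I1,I3) = 0.116 × 0.894 × 0.758 = 0.0786
  σ(I2,I3) = 0.041 × 1.590 × 0.758 = 0.0494
σ²_T = Σσ²ᵢ + 2·Σσ_ij = 3.9019 + 2 × 0.3768 = 4.6555
α = (3/2)·(1 − 3.9019/4.6555) = 0.243

α = 0.243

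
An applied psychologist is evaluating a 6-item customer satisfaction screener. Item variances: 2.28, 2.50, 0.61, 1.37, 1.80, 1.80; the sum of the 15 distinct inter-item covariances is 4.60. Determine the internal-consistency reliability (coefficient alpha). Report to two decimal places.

ΣVar(i) = 2.28 + 2.50 + 0.61 + 1.37 + 1.80 + 1.80 = 10.36
Sum of distinct covariances = 4.60
σ²_total = ΣVar(i) + 2·Σcov = 10.36 + 2 × 4.60 = 19.56
α = (6/5)·(1 − 10.36/19.56) = 0.56

coefficient alpha = 0.56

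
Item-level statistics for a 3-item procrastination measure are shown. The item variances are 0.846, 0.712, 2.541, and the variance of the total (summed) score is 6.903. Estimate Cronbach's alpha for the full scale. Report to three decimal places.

Cronbach's alpha = 0.609

Σσᵢ² = 0.846 + 0.712 + 2.541 = 4.099
α = (k/(k−1))·(1 − Σσᵢ²/total variance) = (3/2)·(1 − 4.099/6.903) = 0.609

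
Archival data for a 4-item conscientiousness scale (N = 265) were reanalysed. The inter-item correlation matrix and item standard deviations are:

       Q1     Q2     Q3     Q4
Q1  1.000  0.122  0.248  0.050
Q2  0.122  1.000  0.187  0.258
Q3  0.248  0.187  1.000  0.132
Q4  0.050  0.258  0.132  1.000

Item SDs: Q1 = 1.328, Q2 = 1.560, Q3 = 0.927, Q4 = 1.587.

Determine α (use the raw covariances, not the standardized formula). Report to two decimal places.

Σσ²ᵢ = 1.328² + 1.560² + 0.927² + 1.587² = 7.5751
Covariances σ_ij = r_ij · s_i · s_j:
  σ(Q1,Q2) = 0.122 × 1.328 × 1.560 = 0.2527
  σ(Q1,Q3) = 0.248 × 1.328 × 0.927 = 0.3053
  σ(Q1,Q4) = 0.050 × 1.328 × 1.587 = 0.1054
  σ(Q2,Q3) = 0.187 × 1.560 × 0.927 = 0.2704
  σ(Q2,Q4) = 0.258 × 1.560 × 1.587 = 0.6387
  σ(Q3,Q4) = 0.132 × 0.927 × 1.587 = 0.1942
σ²_T = Σσ²ᵢ + 2·Σσ_ij = 7.5751 + 2 × 1.7667 = 11.1085
α = (4/3)·(1 − 7.5751/11.1085) = 0.42

α = 0.42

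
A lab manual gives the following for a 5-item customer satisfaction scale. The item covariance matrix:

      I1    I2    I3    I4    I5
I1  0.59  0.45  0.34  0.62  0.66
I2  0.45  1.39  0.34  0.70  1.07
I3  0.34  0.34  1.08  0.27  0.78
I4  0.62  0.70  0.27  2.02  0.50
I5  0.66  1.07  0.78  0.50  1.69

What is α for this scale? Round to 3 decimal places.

Σσ²ᵢ = 0.59 + 1.39 + 1.08 + 2.02 + 1.69 = 6.77
Sum of the distinct covariances = 5.73
σ²_total = 6.77 + 2 × 5.73 = 18.23
α = (k/(k−1))·(1 − Σσ²ᵢ/σ²_total) = (5/4)·(1 − 6.77/18.23) = 0.786

α = 0.786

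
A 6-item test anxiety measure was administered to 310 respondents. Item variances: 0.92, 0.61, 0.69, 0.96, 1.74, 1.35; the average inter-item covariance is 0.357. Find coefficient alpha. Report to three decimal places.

sum of item variances = 0.92 + 0.61 + 0.69 + 0.96 + 1.74 + 1.35 = 6.27
Sum of the 15 distinct covariances = 15 × 0.357 = 5.355
Var(T) = sum of item variances + 2·Σcov = 6.27 + 2 × 5.355 = 16.980
α = (6/5)·(1 − 6.27/16.980) = 0.757

coefficient alpha = 0.757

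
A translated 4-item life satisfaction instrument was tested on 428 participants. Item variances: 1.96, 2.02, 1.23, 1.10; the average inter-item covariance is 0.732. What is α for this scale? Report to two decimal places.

α = 0.78

sum of item variances = 1.96 + 2.02 + 1.23 + 1.10 = 6.31
Sum of the 6 distinct covariances = 6 × 0.732 = 4.392
Var(T) = sum of item variances + 2·Σcov = 6.31 + 2 × 4.392 = 15.094
α = (4/3)·(1 − 6.31/15.094) = 0.78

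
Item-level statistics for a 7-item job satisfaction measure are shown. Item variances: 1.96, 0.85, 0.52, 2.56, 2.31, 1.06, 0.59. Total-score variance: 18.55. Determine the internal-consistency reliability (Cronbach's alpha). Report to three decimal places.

ΣVar(i) = 1.96 + 0.85 + 0.52 + 2.56 + 2.31 + 1.06 + 0.59 = 9.85
α = (k/(k−1))·(1 − ΣVar(i)/σ²_T) = (7/6)·(1 − 9.85/18.55) = 0.547

Cronbach's alpha = 0.547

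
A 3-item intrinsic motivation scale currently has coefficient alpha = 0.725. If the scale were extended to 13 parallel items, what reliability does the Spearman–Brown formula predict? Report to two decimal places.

predicted reliability = 0.92

Length factor m = 13/3 = 4.3333
α' = m·α / (1 + (m−1)·α)
   = 13/3 × 0.725 / (1 + (13/3 − 1) × 0.725)
   = 3.1417 / 3.4167 = 0.92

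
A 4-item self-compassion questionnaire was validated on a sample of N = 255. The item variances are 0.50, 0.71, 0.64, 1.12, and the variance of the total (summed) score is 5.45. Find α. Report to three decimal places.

α = 0.607

Σσ²ᵢ = 0.50 + 0.71 + 0.64 + 1.12 = 2.97
α = (k/(k−1))·(1 − Σσ²ᵢ/σ²_total) = (4/3)·(1 − 2.97/5.45) = 0.607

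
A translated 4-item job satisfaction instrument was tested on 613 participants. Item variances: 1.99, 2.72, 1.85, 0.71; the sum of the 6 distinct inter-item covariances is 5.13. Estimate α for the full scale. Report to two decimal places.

Σσ²ᵢ = 1.99 + 2.72 + 1.85 + 0.71 = 7.27
Sum of distinct covariances = 5.13
σ²_T = Σσ²ᵢ + 2·Σcov = 7.27 + 2 × 5.13 = 17.53
α = (4/3)·(1 − 7.27/17.53) = 0.78

α = 0.78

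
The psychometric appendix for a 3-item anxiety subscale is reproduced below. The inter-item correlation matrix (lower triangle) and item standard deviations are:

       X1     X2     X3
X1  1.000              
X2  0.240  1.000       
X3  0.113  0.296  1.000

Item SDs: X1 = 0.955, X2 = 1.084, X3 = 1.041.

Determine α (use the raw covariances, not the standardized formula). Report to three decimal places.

Σσ²ᵢ = 0.955² + 1.084² + 1.041² = 3.1708
Covariances σ_ij = r_ij · s_i · s_j:
  σ(X1,X2) = 0.240 × 0.955 × 1.084 = 0.2485
  σ(X1,X3) = 0.113 × 0.955 × 1.041 = 0.1123
  σ(X2,X3) = 0.296 × 1.084 × 1.041 = 0.3340
σ²_T = Σσ²ᵢ + 2·Σσ_ij = 3.1708 + 2 × 0.6948 = 4.5604
α = (3/2)·(1 − 3.1708/4.5604) = 0.457

α = 0.457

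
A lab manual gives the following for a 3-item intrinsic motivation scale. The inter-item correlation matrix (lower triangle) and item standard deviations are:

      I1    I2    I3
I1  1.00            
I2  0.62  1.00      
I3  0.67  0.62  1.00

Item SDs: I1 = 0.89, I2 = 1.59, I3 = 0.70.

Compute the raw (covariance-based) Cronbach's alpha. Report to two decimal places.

α = 0.77

Σσ²ᵢ = 0.89² + 1.59² + 0.70² = 3.8102
Covariances σ_ij = r_ij · s_i · s_j:
  σ(I1,I2) = 0.62 × 0.89 × 1.59 = 0.8774
  σ(I1,I3) = 0.67 × 0.89 × 0.70 = 0.4174
  σ(I2,I3) = 0.62 × 1.59 × 0.70 = 0.6901
σ²_T = Σσ²ᵢ + 2·Σσ_ij = 3.8102 + 2 × 1.9849 = 7.7800
α = (3/2)·(1 − 3.8102/7.7800) = 0.77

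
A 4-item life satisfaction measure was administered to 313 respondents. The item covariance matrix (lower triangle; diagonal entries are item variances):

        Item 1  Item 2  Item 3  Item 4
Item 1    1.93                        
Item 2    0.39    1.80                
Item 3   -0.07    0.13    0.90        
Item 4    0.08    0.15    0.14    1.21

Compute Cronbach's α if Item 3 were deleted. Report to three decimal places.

Remaining items: Item 1, Item 2, Item 4 (k = 3).
ΣVar(i) = 1.93 + 1.80 + 1.21 = 4.94
σ²_T = 4.94 + 2 × 0.62 = 6.18
α (item deleted) = (3/2)·(1 − 4.94/6.18) = 0.301

Cronbach's α = 0.301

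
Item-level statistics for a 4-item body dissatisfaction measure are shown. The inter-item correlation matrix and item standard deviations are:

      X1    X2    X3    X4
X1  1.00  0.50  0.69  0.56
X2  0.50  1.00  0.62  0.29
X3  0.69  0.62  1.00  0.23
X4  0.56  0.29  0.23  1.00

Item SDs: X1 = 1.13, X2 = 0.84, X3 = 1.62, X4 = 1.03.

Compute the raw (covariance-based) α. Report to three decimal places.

Σσ²ᵢ = 1.13² + 0.84² + 1.62² + 1.03² = 5.6678
Covariances σ_ij = r_ij · s_i · s_j:
  σ(X1,X2) = 0.50 × 1.13 × 0.84 = 0.4746
  σ(X1,X3) = 0.69 × 1.13 × 1.62 = 1.2631
  σ(X1,X4) = 0.56 × 1.13 × 1.03 = 0.6518
  σ(X2,X3) = 0.62 × 0.84 × 1.62 = 0.8437
  σ(X2,X4) = 0.29 × 0.84 × 1.03 = 0.2509
  σ(X3,X4) = 0.23 × 1.62 × 1.03 = 0.3838
σ²_T = Σσ²ᵢ + 2·Σσ_ij = 5.6678 + 2 × 3.8679 = 13.4036
α = (4/3)·(1 − 5.6678/13.4036) = 0.770

α = 0.770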